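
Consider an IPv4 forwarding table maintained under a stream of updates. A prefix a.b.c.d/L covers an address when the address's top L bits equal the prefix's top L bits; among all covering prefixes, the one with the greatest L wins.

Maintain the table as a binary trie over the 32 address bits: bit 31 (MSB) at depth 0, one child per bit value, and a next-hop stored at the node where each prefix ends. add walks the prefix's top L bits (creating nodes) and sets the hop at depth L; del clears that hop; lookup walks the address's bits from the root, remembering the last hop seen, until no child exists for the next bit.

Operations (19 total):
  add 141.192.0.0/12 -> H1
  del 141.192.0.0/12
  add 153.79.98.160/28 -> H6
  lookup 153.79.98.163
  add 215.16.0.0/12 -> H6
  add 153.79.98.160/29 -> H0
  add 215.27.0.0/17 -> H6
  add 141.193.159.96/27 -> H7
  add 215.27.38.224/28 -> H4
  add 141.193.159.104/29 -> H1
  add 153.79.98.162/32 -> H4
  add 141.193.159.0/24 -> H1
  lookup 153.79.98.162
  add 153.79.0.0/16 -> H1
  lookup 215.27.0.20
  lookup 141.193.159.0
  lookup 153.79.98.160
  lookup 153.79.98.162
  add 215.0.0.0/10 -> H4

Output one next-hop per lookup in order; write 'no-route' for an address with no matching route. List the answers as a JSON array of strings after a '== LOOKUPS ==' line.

Process each operation:
  + 141.192.0.0/12 (H1) depth=12
  - 141.192.0.0/12 clear@12
  + 153.79.98.160/28 (H6) depth=28
  Q 153.79.98.163: descend 1001100101001111011000101010 ; hops seen [H6] ; pick H6
  + 215.16.0.0/12 (H6) depth=12
  + 153.79.98.160/29 (H0) depth=29
  + 215.27.0.0/17 (H6) depth=17
  + 141.193.159.96/27 (H7) depth=27
  + 215.27.38.224/28 (H4) depth=28
  + 141.193.159.104/29 (H1) depth=29
  + 153.79.98.162/32 (H4) depth=32
  + 141.193.159.0/24 (H1) depth=24
  Q 153.79.98.162: descend 10011001010011110110001010100010 ; hops seen [H6,H0,H4] ; pick H4
  + 153.79.0.0/16 (H1) depth=16
  Q 215.27.0.20: descend 110101110001101100 ; hops seen [H6,H6] ; pick H6
  Q 141.193.159.0: descend 1000110111000001100111110 ; hops seen [H1] ; pick H1
  Q 153.79.98.160: descend 100110010100111101100010101000 ; hops seen [H1,H6,H0] ; pick H0
  Q 153.79.98.162: descend 10011001010011110110001010100010 ; hops seen [H1,H6,H0,H4] ; pick H4
  + 215.0.0.0/10 (H4) depth=10

== LOOKUPS ==
["H6","H4","H6","H1","H0","H4"]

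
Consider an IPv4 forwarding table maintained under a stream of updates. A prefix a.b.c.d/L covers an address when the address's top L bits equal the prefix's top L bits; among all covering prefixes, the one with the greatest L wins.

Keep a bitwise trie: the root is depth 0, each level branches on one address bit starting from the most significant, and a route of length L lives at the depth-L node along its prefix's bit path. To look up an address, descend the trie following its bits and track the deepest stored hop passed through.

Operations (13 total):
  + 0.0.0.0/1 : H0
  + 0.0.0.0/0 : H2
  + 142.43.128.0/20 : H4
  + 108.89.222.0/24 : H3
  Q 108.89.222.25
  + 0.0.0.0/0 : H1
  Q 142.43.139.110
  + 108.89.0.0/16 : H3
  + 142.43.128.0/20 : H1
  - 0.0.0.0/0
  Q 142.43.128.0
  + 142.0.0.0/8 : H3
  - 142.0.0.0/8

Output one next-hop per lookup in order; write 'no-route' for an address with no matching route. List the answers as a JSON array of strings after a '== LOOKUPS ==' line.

Apply in order:
  add 0.0.0.0/1 -> H0 at depth 1
  add 0.0.0.0/0 -> H2 at depth 0
  add 142.43.128.0/20 -> H4 at depth 20
  add 108.89.222.0/24 -> H3 at depth 24
  ? 108.89.222.25  path d0:H2→d1:H0→d2:-→d3:-→d4:-→d5:-→d6:-→d7:-→d8:-→d9:-→d10:-→d11:-→d12:-→d13:-→d14:-→d15:-→d16:-→d17:-→d18:-→d19:-→d20:-→d21:-→d22:-→d23:-→d24:H3  best=H3
  add 0.0.0.0/0 -> H1 at depth 0
  ? 142.43.139.110  path d0:H1→d1:-→d2:-→d3:-→d4:-→d5:-→d6:-→d7:-→d8:-→d9:-→d10:-→d11:-→d12:-→d13:-→d14:-→d15:-→d16:-→d17:-→d18:-→d19:-→d20:H4  best=H4
  add 108.89.0.0/16 -> H3 at depth 16
  add 142.43.128.0/20 -> H1 at depth 20
  - 0.0.0.0/0 clear@0
  ? 142.43.128.0  path d0:-→d1:-→d2:-→d3:-→d4:-→d5:-→d6:-→d7:-→d8:-→d9:-→d10:-→d11:-→d12:-→d13:-→d14:-→d15:-→d16:-→d17:-→d18:-→d19:-→d20:H1  best=H1
  add 142.0.0.0/8 -> H3 at depth 8
  - 142.0.0.0/8 clear@8

== LOOKUPS ==
["H3","H4","H1"]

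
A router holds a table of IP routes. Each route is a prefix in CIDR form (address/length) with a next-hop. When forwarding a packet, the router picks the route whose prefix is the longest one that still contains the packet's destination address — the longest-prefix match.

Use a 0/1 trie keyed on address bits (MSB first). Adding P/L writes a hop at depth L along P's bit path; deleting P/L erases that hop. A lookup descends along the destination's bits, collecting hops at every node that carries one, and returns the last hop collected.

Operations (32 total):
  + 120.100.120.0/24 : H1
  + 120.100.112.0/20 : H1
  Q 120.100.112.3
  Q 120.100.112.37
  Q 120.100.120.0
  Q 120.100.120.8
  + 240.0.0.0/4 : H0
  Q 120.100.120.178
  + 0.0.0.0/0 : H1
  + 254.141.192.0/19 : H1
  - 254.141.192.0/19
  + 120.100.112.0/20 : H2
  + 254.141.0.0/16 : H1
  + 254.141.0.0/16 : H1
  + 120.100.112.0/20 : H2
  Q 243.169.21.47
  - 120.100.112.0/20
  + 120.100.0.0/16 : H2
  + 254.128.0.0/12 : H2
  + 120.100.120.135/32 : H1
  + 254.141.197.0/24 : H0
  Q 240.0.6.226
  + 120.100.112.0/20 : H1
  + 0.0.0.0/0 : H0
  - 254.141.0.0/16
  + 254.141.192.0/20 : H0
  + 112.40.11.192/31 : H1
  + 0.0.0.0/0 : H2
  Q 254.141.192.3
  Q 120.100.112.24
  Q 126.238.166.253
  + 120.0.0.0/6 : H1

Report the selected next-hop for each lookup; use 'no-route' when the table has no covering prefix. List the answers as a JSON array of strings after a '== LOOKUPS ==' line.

Apply in order:
  add 120.100.120.0/24 -> H1 at depth 24
  add 120.100.112.0/20 -> H1 at depth 20
  Q 120.100.112.3: descend 01111000011001000111 ; hops seen [H1] ; pick H1
  Q 120.100.112.37: descend 01111000011001000111 ; hops seen [H1] ; pick H1
  Q 120.100.120.0: descend 011110000110010001111000 ; hops seen [H1,H1] ; pick H1
  Q 120.100.120.8: descend 011110000110010001111000 ; hops seen [H1,H1] ; pick H1
  add 240.0.0.0/4 -> H0 at depth 4
  Q 120.100.120.178: descend 011110000110010001111000 ; hops seen [H1,H1] ; pick H1
  add 0.0.0.0/0 -> H1 at depth 0
  add 254.141.192.0/19 -> H1 at depth 19
  - 254.141.192.0/19 clear@19
  add 120.100.112.0/20 -> H2 at depth 20
  add 254.141.0.0/16 -> H1 at depth 16
  add 254.141.0.0/16 -> H1 at depth 16
  add 120.100.112.0/20 -> H2 at depth 20
  Q 243.169.21.47: descend 1111 ; hops seen [H1,H0] ; pick H0
  - 120.100.112.0/20 clear@20
  add 120.100.0.0/16 -> H2 at depth 16
  add 254.128.0.0/12 -> H2 at depth 12
  add 120.100.120.135/32 -> H1 at depth 32
  add 254.141.197.0/24 -> H0 at depth 24
  Q 240.0.6.226: descend 1111 ; hops seen [H1,H0] ; pick H0
  add 120.100.112.0/20 -> H1 at depth 20
  add 0.0.0.0/0 -> H0 at depth 0
  - 254.141.0.0/16 clear@16
  add 254.141.192.0/20 -> H0 at depth 20
  add 112.40.11.192/31 -> H1 at depth 31
  add 0.0.0.0/0 -> H2 at depth 0
  Q 254.141.192.3: descend 111111101000110111000 ; hops seen [H2,H0,H2,H0] ; pick H0
  Q 120.100.112.24: descend 01111000011001000111 ; hops seen [H2,H2,H1] ; pick H1
  Q 126.238.166.253: descend 01111 ; hops seen [H2] ; pick H2
  add 120.0.0.0/6 -> H1 at depth 6

== LOOKUPS ==
["H1","H1","H1","H1","H1","H0","H0","H0","H1","H2"]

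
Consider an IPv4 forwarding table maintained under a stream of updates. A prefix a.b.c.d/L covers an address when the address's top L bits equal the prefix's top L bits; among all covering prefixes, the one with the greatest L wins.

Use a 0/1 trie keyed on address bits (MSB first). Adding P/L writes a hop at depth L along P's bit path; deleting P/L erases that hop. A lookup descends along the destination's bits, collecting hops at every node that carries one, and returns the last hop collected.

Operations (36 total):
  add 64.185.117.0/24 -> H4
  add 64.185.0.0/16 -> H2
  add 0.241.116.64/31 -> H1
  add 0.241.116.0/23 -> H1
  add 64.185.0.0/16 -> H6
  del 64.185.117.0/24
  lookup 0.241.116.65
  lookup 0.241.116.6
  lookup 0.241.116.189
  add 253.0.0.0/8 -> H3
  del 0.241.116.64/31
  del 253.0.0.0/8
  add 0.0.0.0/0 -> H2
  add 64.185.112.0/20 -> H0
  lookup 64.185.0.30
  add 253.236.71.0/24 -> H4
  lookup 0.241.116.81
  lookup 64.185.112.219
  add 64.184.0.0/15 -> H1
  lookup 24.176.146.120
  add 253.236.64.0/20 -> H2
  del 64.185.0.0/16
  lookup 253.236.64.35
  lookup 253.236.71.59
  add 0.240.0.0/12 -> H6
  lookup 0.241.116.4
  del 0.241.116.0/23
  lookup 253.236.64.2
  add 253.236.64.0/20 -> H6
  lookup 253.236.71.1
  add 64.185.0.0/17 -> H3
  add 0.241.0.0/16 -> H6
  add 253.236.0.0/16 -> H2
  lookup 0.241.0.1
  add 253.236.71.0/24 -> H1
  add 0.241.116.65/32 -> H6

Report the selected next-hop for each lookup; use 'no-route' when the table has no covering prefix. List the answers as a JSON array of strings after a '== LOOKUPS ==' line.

Trace:
  + 64.185.117.0/24 (H4) depth=24
  + 64.185.0.0/16 (H2) depth=16
  + 0.241.116.64/31 (H1) depth=31
  + 0.241.116.0/23 (H1) depth=23
  + 64.185.0.0/16 (H6) depth=16
  del 64.185.117.0/24 (clear depth 24)
  lookup 0.241.116.65: bits 0000000011110001011101000100000 walk d0:-→d1:-→d2:-→d3:-→d4:-→d5:-→d6:-→d7:-→d8:-→d9:-→d10:-→d11:-→d12:-→d13:-→d14:-→d15:-→d16:-→d17:-→d18:-→d19:-→d20:-→d21:-→d22:-→d23:H1→d24:-→d25:-→d26:-→d27:-→d28:-→d29:-→d30:-→d31:H1 -> H1
  lookup 0.241.116.6: bits 0000000011110001011101000 walk d0:-→d1:-→d2:-→d3:-→d4:-→d5:-→d6:-→d7:-→d8:-→d9:-→d10:-→d11:-→d12:-→d13:-→d14:-→d15:-→d16:-→d17:-→d18:-→d19:-→d20:-→d21:-→d22:-→d23:H1→d24:-→d25:- -> H1
  lookup 0.241.116.189: bits 000000001111000101110100 walk d0:-→d1:-→d2:-→d3:-→d4:-→d5:-→d6:-→d7:-→d8:-→d9:-→d10:-→d11:-→d12:-→d13:-→d14:-→d15:-→d16:-→d17:-→d18:-→d19:-→d20:-→d21:-→d22:-→d23:H1→d24:- -> H1
  + 253.0.0.0/8 (H3) depth=8
  del 0.241.116.64/31 (clear depth 31)
  del 253.0.0.0/8 (clear depth 8)
  + 0.0.0.0/0 (H2) depth=0
  + 64.185.112.0/20 (H0) depth=20
  lookup 64.185.0.30: bits 01000000101110010 walk d0:H2→d1:-→d2:-→d3:-→d4:-→d5:-→d6:-→d7:-→d8:-→d9:-→d10:-→d11:-→d12:-→d13:-→d14:-→d15:-→d16:H6→d17:- -> H6
  + 253.236.71.0/24 (H4) depth=24
  lookup 0.241.116.81: bits 000000001111000101110100010 walk d0:H2→d1:-→d2:-→d3:-→d4:-→d5:-→d6:-→d7:-→d8:-→d9:-→d10:-→d11:-→d12:-→d13:-→d14:-→d15:-→d16:-→d17:-→d18:-→d19:-→d20:-→d21:-→d22:-→d23:H1→d24:-→d25:-→d26:-→d27:- -> H1
  lookup 64.185.112.219: bits 010000001011100101110 walk d0:H2→d1:-→d2:-→d3:-→d4:-→d5:-→d6:-→d7:-→d8:-→d9:-→d10:-→d11:-→d12:-→d13:-→d14:-→d15:-→d16:H6→d17:-→d18:-→d19:-→d20:H0→d21:- -> H0
  + 64.184.0.0/15 (H1) depth=15
  lookup 24.176.146.120: bits 000 walk d0:H2→d1:-→d2:-→d3:- -> H2
  + 253.236.64.0/20 (H2) depth=20
  del 64.185.0.0/16 (clear depth 16)
  lookup 253.236.64.35: bits 111111011110110001000 walk d0:H2→d1:-→d2:-→d3:-→d4:-→d5:-→d6:-→d7:-→d8:-→d9:-→d10:-→d11:-→d12:-→d13:-→d14:-→d15:-→d16:-→d17:-→d18:-→d19:-→d20:H2→d21:- -> H2
  lookup 253.236.71.59: bits 111111011110110001000111 walk d0:H2→d1:-→d2:-→d3:-→d4:-→d5:-→d6:-→d7:-→d8:-→d9:-→d10:-→d11:-→d12:-→d13:-→d14:-→d15:-→d16:-→d17:-→d18:-→d19:-→d20:H2→d21:-→d22:-→d23:-→d24:H4 -> H4
  + 0.240.0.0/12 (H6) depth=12
  lookup 0.241.116.4: bits 0000000011110001011101000 walk d0:H2→d1:-→d2:-→d3:-→d4:-→d5:-→d6:-→d7:-→d8:-→d9:-→d10:-→d11:-→d12:H6→d13:-→d14:-→d15:-→d16:-→d17:-→d18:-→d19:-→d20:-→d21:-→d22:-→d23:H1→d24:-→d25:- -> H1
  del 0.241.116.0/23 (clear depth 23)
  lookup 253.236.64.2: bits 111111011110110001000 walk d0:H2→d1:-→d2:-→d3:-→d4:-→d5:-→d6:-→d7:-→d8:-→d9:-→d10:-→d11:-→d12:-→d13:-→d14:-→d15:-→d16:-→d17:-→d18:-→d19:-→d20:H2→d21:- -> H2
  + 253.236.64.0/20 (H6) depth=20
  lookup 253.236.71.1: bits 111111011110110001000111 walk d0:H2→d1:-→d2:-→d3:-→d4:-→d5:-→d6:-→d7:-→d8:-→d9:-→d10:-→d11:-→d12:-→d13:-→d14:-→d15:-→d16:-→d17:-→d18:-→d19:-→d20:H6→d21:-→d22:-→d23:-→d24:H4 -> H4
  + 64.185.0.0/17 (H3) depth=17
  + 0.241.0.0/16 (H6) depth=16
  + 253.236.0.0/16 (H2) depth=16
  lookup 0.241.0.1: bits 00000000111100010 walk d0:H2→d1:-→d2:-→d3:-→d4:-→d5:-→d6:-→d7:-→d8:-→d9:-→d10:-→d11:-→d12:H6→d13:-→d14:-→d15:-→d16:H6→d17:- -> H6
  + 253.236.71.0/24 (H1) depth=24
  + 0.241.116.65/32 (H6) depth=32

== LOOKUPS ==
["H1","H1","H1","H6","H1","H0","H2","H2","H4","H1","H2","H4","H6"]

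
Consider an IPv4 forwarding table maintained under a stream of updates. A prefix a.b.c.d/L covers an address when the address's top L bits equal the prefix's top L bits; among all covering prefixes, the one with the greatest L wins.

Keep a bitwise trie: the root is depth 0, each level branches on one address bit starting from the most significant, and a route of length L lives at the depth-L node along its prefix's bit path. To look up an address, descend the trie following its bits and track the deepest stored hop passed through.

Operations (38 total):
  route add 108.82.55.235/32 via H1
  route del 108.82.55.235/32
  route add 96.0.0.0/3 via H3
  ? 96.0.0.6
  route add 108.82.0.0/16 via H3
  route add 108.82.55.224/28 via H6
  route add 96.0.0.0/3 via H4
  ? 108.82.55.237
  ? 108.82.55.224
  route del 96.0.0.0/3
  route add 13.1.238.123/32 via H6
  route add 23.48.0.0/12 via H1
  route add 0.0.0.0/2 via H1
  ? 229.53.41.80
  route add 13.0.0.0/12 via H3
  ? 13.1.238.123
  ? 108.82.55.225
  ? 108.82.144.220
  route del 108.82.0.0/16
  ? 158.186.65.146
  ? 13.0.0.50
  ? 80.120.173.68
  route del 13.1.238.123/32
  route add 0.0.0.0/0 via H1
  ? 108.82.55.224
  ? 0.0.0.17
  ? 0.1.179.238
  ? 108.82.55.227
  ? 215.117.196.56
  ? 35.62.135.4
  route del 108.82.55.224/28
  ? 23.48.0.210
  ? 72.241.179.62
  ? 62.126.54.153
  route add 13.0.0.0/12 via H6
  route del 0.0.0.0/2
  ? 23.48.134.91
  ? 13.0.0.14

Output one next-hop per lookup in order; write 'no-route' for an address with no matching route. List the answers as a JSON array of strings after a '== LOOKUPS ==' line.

Apply in order:
  add 108.82.55.235/32 -> H1 at depth 32
  del 108.82.55.235/32 (clear depth 32)
  add 96.0.0.0/3 -> H3 at depth 3
  ? 96.0.0.6  path d0:-→d1:-→d2:-→d3:H3→d4:-  best=H3
  add 108.82.0.0/16 -> H3 at depth 16
  add 108.82.55.224/28 -> H6 at depth 28
  add 96.0.0.0/3 -> H4 at depth 3
  ? 108.82.55.237  path d0:-→d1:-→d2:-→d3:H4→d4:-→d5:-→d6:-→d7:-→d8:-→d9:-→d10:-→d11:-→d12:-→d13:-→d14:-→d15:-→d16:H3→d17:-→d18:-→d19:-→d20:-→d21:-→d22:-→d23:-→d24:-→d25:-→d26:-→d27:-→d28:H6→d29:-  best=H6
  ? 108.82.55.224  path d0:-→d1:-→d2:-→d3:H4→d4:-→d5:-→d6:-→d7:-→d8:-→d9:-→d10:-→d11:-→d12:-→d13:-→d14:-→d15:-→d16:H3→d17:-→d18:-→d19:-→d20:-→d21:-→d22:-→d23:-→d24:-→d25:-→d26:-→d27:-→d28:H6  best=H6
  del 96.0.0.0/3 (clear depth 3)
  add 13.1.238.123/32 -> H6 at depth 32
  add 23.48.0.0/12 -> H1 at depth 12
  add 0.0.0.0/2 -> H1 at depth 2
  ? 229.53.41.80  path d0:-  best=no-route
  add 13.0.0.0/12 -> H3 at depth 12
  ? 13.1.238.123  path d0:-→d1:-→d2:H1→d3:-→d4:-→d5:-→d6:-→d7:-→d8:-→d9:-→d10:-→d11:-→d12:H3→d13:-→d14:-→d15:-→d16:-→d17:-→d18:-→d19:-→d20:-→d21:-→d22:-→d23:-→d24:-→d25:-→d26:-→d27:-→d28:-→d29:-→d30:-→d31:-→d32:H6  best=H6
  ? 108.82.55.225  path d0:-→d1:-→d2:-→d3:-→d4:-→d5:-→d6:-→d7:-→d8:-→d9:-→d10:-→d11:-→d12:-→d13:-→d14:-→d15:-→d16:H3→d17:-→d18:-→d19:-→d20:-→d21:-→d22:-→d23:-→d24:-→d25:-→d26:-→d27:-→d28:H6  best=H6
  ? 108.82.144.220  path d0:-→d1:-→d2:-→d3:-→d4:-→d5:-→d6:-→d7:-→d8:-→d9:-→d10:-→d11:-→d12:-→d13:-→d14:-→d15:-→d16:H3  best=H3
  del 108.82.0.0/16 (clear depth 16)
  ? 158.186.65.146  path d0:-  best=no-route
  ? 13.0.0.50  path d0:-→d1:-→d2:H1→d3:-→d4:-→d5:-→d6:-→d7:-→d8:-→d9:-→d10:-→d11:-→d12:H3→d13:-→d14:-→d15:-  best=H3
  ? 80.120.173.68  path d0:-→d1:-→d2:-  best=no-route
  del 13.1.238.123/32 (clear depth 32)
  add 0.0.0.0/0 -> H1 at depth 0
  ? 108.82.55.224  path d0:H1→d1:-→d2:-→d3:-→d4:-→d5:-→d6:-→d7:-→d8:-→d9:-→d10:-→d11:-→d12:-→d13:-→d14:-→d15:-→d16:-→d17:-→d18:-→d19:-→d20:-→d21:-→d22:-→d23:-→d24:-→d25:-→d26:-→d27:-→d28:H6  best=H6
  ? 0.0.0.17  path d0:H1→d1:-→d2:H1→d3:-→d4:-  best=H1
  ? 0.1.179.238  path d0:H1→d1:-→d2:H1→d3:-→d4:-  best=H1
  ? 108.82.55.227  path d0:H1→d1:-→d2:-→d3:-→d4:-→d5:-→d6:-→d7:-→d8:-→d9:-→d10:-→d11:-→d12:-→d13:-→d14:-→d15:-→d16:-→d17:-→d18:-→d19:-→d20:-→d21:-→d22:-→d23:-→d24:-→d25:-→d26:-→d27:-→d28:H6  best=H6
  ? 215.117.196.56  path d0:H1  best=H1
  ? 35.62.135.4  path d0:H1→d1:-→d2:H1  best=H1
  del 108.82.55.224/28 (clear depth 28)
  ? 23.48.0.210  path d0:H1→d1:-→d2:H1→d3:-→d4:-→d5:-→d6:-→d7:-→d8:-→d9:-→d10:-→d11:-→d12:H1  best=H1
  ? 72.241.179.62  path d0:H1→d1:-→d2:-  best=H1
  ? 62.126.54.153  path d0:H1→d1:-→d2:H1  best=H1
  add 13.0.0.0/12 -> H6 at depth 12
  del 0.0.0.0/2 (clear depth 2)
  ? 23.48.134.91  path d0:H1→d1:-→d2:-→d3:-→d4:-→d5:-→d6:-→d7:-→d8:-→d9:-→d10:-→d11:-→d12:H1  best=H1
  ? 13.0.0.14  path d0:H1→d1:-→d2:-→d3:-→d4:-→d5:-→d6:-→d7:-→d8:-→d9:-→d10:-→d11:-→d12:H6→d13:-→d14:-→d15:-  best=H6

== LOOKUPS ==
["H3","H6","H6","no-route","H6","H6","H3","no-route","H3","no-route","H6","H1","H1","H6","H1","H1","H1","H1","H1","H1","H6"]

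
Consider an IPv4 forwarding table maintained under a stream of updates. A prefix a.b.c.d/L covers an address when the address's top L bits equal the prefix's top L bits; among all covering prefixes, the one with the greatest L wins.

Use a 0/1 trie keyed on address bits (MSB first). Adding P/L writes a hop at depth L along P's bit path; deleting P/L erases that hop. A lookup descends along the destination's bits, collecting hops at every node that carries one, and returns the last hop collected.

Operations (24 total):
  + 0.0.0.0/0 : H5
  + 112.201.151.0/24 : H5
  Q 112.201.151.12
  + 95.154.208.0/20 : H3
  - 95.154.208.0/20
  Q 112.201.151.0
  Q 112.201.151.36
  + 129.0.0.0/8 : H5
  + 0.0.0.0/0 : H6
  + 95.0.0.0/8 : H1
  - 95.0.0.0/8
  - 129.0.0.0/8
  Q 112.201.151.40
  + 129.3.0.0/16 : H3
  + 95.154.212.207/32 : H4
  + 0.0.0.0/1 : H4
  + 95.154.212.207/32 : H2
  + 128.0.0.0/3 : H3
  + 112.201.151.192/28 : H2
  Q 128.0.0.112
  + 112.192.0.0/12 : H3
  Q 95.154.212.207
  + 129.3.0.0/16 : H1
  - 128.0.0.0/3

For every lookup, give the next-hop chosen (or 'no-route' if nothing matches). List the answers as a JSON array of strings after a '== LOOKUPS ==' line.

Trace:
  add 0.0.0.0/0 -> H5 at depth 0
  add 112.201.151.0/24 -> H5 at depth 24
  ? 112.201.151.12  path d0:H5→d1:-→d2:-→d3:-→d4:-→d5:-→d6:-→d7:-→d8:-→d9:-→d10:-→d11:-→d12:-→d13:-→d14:-→d15:-→d16:-→d17:-→d18:-→d19:-→d20:-→d21:-→d22:-→d23:-→d24:H5  best=H5
  add 95.154.208.0/20 -> H3 at depth 20
  del 95.154.208.0/20 (clear depth 20)
  ? 112.201.151.0  path d0:H5→d1:-→d2:-→d3:-→d4:-→d5:-→d6:-→d7:-→d8:-→d9:-→d10:-→d11:-→d12:-→d13:-→d14:-→d15:-→d16:-→d17:-→d18:-→d19:-→d20:-→d21:-→d22:-→d23:-→d24:H5  best=H5
  ? 112.201.151.36  path d0:H5→d1:-→d2:-→d3:-→d4:-→d5:-→d6:-→d7:-→d8:-→d9:-→d10:-→d11:-→d12:-→d13:-→d14:-→d15:-→d16:-→d17:-→d18:-→d19:-→d20:-→d21:-→d22:-→d23:-→d24:H5  best=H5
  add 129.0.0.0/8 -> H5 at depth 8
  add 0.0.0.0/0 -> H6 at depth 0
  add 95.0.0.0/8 -> H1 at depth 8
  del 95.0.0.0/8 (clear depth 8)
  del 129.0.0.0/8 (clear depth 8)
  ? 112.201.151.40  path d0:H6→d1:-→d2:-→d3:-→d4:-→d5:-→d6:-→d7:-→d8:-→d9:-→d10:-→d11:-→d12:-→d13:-→d14:-→d15:-→d16:-→d17:-→d18:-→d19:-→d20:-→d21:-→d22:-→d23:-→d24:H5  best=H5
  add 129.3.0.0/16 -> H3 at depth 16
  add 95.154.212.207/32 -> H4 at depth 32
  add 0.0.0.0/1 -> H4 at depth 1
  add 95.154.212.207/32 -> H2 at depth 32
  add 128.0.0.0/3 -> H3 at depth 3
  add 112.201.151.192/28 -> H2 at depth 28
  ? 128.0.0.112  path d0:H6→d1:-→d2:-→d3:H3→d4:-→d5:-→d6:-→d7:-  best=H3
  add 112.192.0.0/12 -> H3 at depth 12
  ? 95.154.212.207  path d0:H6→d1:H4→d2:-→d3:-→d4:-→d5:-→d6:-→d7:-→d8:-→d9:-→d10:-→d11:-→d12:-→d13:-→d14:-→d15:-→d16:-→d17:-→d18:-→d19:-→d20:-→d21:-→d22:-→d23:-→d24:-→d25:-→d26:-→d27:-→d28:-→d29:-→d30:-→d31:-→d32:H2  best=H2
  add 129.3.0.0/16 -> H1 at depth 16
  del 128.0.0.0/3 (clear depth 3)

== LOOKUPS ==
["H5","H5","H5","H5","H3","H2"]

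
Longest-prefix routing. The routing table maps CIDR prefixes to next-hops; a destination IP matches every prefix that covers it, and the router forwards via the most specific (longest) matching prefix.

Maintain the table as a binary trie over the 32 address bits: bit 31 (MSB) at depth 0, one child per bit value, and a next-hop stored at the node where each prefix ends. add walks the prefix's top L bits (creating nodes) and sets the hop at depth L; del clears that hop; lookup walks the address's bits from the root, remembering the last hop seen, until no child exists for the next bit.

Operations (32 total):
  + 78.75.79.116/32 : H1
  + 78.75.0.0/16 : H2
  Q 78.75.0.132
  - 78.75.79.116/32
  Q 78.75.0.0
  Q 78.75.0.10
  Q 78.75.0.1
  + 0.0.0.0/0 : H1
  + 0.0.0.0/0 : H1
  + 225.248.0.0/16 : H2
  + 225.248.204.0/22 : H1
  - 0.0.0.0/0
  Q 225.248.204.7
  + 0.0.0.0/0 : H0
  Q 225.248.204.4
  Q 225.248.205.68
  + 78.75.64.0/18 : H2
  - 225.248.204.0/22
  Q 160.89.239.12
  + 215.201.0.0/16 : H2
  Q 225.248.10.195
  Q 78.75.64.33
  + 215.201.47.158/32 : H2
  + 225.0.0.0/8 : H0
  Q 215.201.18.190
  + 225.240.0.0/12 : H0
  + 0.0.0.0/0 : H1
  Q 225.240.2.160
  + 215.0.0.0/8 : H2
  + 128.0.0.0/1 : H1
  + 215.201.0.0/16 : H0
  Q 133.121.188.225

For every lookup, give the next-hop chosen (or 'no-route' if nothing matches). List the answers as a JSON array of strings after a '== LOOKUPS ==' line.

Process each operation:
  + 78.75.79.116/32 (H1) depth=32
  + 78.75.0.0/16 (H2) depth=16
  Q 78.75.0.132: descend 01001110010010110 ; hops seen [H2] ; pick H2
  - 78.75.79.116/32 clear@32
  Q 78.75.0.0: descend 01001110010010110 ; hops seen [H2] ; pick H2
  Q 78.75.0.10: descend 01001110010010110 ; hops seen [H2] ; pick H2
  Q 78.75.0.1: descend 01001110010010110 ; hops seen [H2] ; pick H2
  + 0.0.0.0/0 (H1) depth=0
  + 0.0.0.0/0 (H1) depth=0
  + 225.248.0.0/16 (H2) depth=16
  + 225.248.204.0/22 (H1) depth=22
  - 0.0.0.0/0 clear@0
  Q 225.248.204.7: descend 1110000111111000110011 ; hops seen [H2,H1] ; pick H1
  + 0.0.0.0/0 (H0) depth=0
  Q 225.248.204.4: descend 1110000111111000110011 ; hops seen [H0,H2,H1] ; pick H1
  Q 225.248.205.68: descend 1110000111111000110011 ; hops seen [H0,H2,H1] ; pick H1
  + 78.75.64.0/18 (H2) depth=18
  - 225.248.204.0/22 clear@22
  Q 160.89.239.12: descend 1 ; hops seen [H0] ; pick H0
  + 215.201.0.0/16 (H2) depth=16
  Q 225.248.10.195: descend 1110000111111000 ; hops seen [H0,H2] ; pick H2
  Q 78.75.64.33: descend 01001110010010110100 ; hops seen [H0,H2,H2] ; pick H2
  + 215.201.47.158/32 (H2) depth=32
  + 225.0.0.0/8 (H0) depth=8
  Q 215.201.18.190: descend 110101111100100100 ; hops seen [H0,H2] ; pick H2
  + 225.240.0.0/12 (H0) depth=12
  + 0.0.0.0/0 (H1) depth=0
  Q 225.240.2.160: descend 111000011111 ; hops seen [H1,H0,H0] ; pick H0
  + 215.0.0.0/8 (H2) depth=8
  + 128.0.0.0/1 (H1) depth=1
  + 215.201.0.0/16 (H0) depth=16
  Q 133.121.188.225: descend 1 ; hops seen [H1,H1] ; pick H1

== LOOKUPS ==
["H2","H2","H2","H2","H1","H1","H1","H0","H2","H2","H2","H0","H1"]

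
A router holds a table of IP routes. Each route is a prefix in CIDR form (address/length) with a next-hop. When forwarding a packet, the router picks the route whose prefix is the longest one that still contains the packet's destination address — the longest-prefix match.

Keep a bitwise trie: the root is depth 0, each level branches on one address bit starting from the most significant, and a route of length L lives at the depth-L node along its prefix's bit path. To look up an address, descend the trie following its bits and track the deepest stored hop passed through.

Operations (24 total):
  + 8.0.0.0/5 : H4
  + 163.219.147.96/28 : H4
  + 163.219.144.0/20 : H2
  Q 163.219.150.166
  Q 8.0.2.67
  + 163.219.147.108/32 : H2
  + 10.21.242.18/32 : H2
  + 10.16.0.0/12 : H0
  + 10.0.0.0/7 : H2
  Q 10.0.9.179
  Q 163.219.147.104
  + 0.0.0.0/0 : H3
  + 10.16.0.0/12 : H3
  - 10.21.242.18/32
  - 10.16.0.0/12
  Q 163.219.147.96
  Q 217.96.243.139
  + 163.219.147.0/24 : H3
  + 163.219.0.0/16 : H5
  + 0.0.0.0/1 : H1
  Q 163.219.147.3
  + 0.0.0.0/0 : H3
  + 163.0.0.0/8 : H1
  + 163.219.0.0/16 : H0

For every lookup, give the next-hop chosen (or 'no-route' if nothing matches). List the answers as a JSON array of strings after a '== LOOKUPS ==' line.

Trace:
  + 8.0.0.0/5 (H4) depth=5
  + 163.219.147.96/28 (H4) depth=28
  + 163.219.144.0/20 (H2) depth=20
  lookup 163.219.150.166: bits 101000111101101110010 walk d0:-→d1:-→d2:-→d3:-→d4:-→d5:-→d6:-→d7:-→d8:-→d9:-→d10:-→d11:-→d12:-→d13:-→d14:-→d15:-→d16:-→d17:-→d18:-→d19:-→d20:H2→d21:- -> H2
  lookup 8.0.2.67: bits 00001 walk d0:-→d1:-→d2:-→d3:-→d4:-→d5:H4 -> H4
  + 163.219.147.108/32 (H2) depth=32
  + 10.21.242.18/32 (H2) depth=32
  + 10.16.0.0/12 (H0) depth=12
  + 10.0.0.0/7 (H2) depth=7
  lookup 10.0.9.179: bits 00001010000 walk d0:-→d1:-→d2:-→d3:-→d4:-→d5:H4→d6:-→d7:H2→d8:-→d9:-→d10:-→d11:- -> H2
  lookup 163.219.147.104: bits 10100011110110111001001101101 walk d0:-→d1:-→d2:-→d3:-→d4:-→d5:-→d6:-→d7:-→d8:-→d9:-→d10:-→d11:-→d12:-→d13:-→d14:-→d15:-→d16:-→d17:-→d18:-→d19:-→d20:H2→d21:-→d22:-→d23:-→d24:-→d25:-→d26:-→d27:-→d28:H4→d29:- -> H4
  + 0.0.0.0/0 (H3) depth=0
  + 10.16.0.0/12 (H3) depth=12
  - 10.21.242.18/32 clear@32
  - 10.16.0.0/12 clear@12
  lookup 163.219.147.96: bits 1010001111011011100100110110 walk d0:H3→d1:-→d2:-→d3:-→d4:-→d5:-→d6:-→d7:-→d8:-→d9:-→d10:-→d11:-→d12:-→d13:-→d14:-→d15:-→d16:-→d17:-→d18:-→d19:-→d20:H2→d21:-→d22:-→d23:-→d24:-→d25:-→d26:-→d27:-→d28:H4 -> H4
  lookup 217.96.243.139: bits 1 walk d0:H3→d1:- -> H3
  + 163.219.147.0/24 (H3) depth=24
  + 163.219.0.0/16 (H5) depth=16
  + 0.0.0.0/1 (H1) depth=1
  lookup 163.219.147.3: bits 1010001111011011100100110 walk d0:H3→d1:-→d2:-→d3:-→d4:-→d5:-→d6:-→d7:-→d8:-→d9:-→d10:-→d11:-→d12:-→d13:-→d14:-→d15:-→d16:H5→d17:-→d18:-→d19:-→d20:H2→d21:-→d22:-→d23:-→d24:H3→d25:- -> H3
  + 0.0.0.0/0 (H3) depth=0
  + 163.0.0.0/8 (H1) depth=8
  + 163.219.0.0/16 (H0) depth=16

== LOOKUPS ==
["H2","H4","H2","H4","H4","H3","H3"]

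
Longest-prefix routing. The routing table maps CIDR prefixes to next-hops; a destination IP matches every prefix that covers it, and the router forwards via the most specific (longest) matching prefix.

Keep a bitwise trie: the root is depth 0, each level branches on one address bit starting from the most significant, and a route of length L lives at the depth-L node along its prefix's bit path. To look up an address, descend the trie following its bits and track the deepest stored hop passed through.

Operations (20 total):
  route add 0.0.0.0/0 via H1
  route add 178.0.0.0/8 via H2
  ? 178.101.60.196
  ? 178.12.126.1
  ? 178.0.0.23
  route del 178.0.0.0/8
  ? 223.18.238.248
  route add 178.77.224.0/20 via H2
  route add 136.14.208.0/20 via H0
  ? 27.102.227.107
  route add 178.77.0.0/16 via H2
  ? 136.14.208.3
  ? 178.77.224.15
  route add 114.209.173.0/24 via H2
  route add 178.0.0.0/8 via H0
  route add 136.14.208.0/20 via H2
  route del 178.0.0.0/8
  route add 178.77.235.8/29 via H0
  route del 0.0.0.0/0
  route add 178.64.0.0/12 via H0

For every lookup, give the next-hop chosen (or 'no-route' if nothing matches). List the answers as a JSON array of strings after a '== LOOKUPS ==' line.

Trace:
  + 0.0.0.0/0 (H1) depth=0
  + 178.0.0.0/8 (H2) depth=8
  ? 178.101.60.196  path d0:H1→d1:-→d2:-→d3:-→d4:-→d5:-→d6:-→d7:-→d8:H2  best=H2
  ? 178.12.126.1  path d0:H1→d1:-→d2:-→d3:-→d4:-→d5:-→d6:-→d7:-→d8:H2  best=H2
  ? 178.0.0.23  path d0:H1→d1:-→d2:-→d3:-→d4:-→d5:-→d6:-→d7:-→d8:H2  best=H2
  - 178.0.0.0/8 clear@8
  ? 223.18.238.248  path d0:H1→d1:-  best=H1
  + 178.77.224.0/20 (H2) depth=20
  + 136.14.208.0/20 (H0) depth=20
  ? 27.102.227.107  path d0:H1  best=H1
  + 178.77.0.0/16 (H2) depth=16
  ? 136.14.208.3  path d0:H1→d1:-→d2:-→d3:-→d4:-→d5:-→d6:-→d7:-→d8:-→d9:-→d10:-→d11:-→d12:-→d13:-→d14:-→d15:-→d16:-→d17:-→d18:-→d19:-→d20:H0  best=H0
  ? 178.77.224.15  path d0:H1→d1:-→d2:-→d3:-→d4:-→d5:-→d6:-→d7:-→d8:-→d9:-→d10:-→d11:-→d12:-→d13:-→d14:-→d15:-→d16:H2→d17:-→d18:-→d19:-→d20:H2  best=H2
  + 114.209.173.0/24 (H2) depth=24
  + 178.0.0.0/8 (H0) depth=8
  + 136.14.208.0/20 (H2) depth=20
  - 178.0.0.0/8 clear@8
  + 178.77.235.8/29 (H0) depth=29
  - 0.0.0.0/0 clear@0
  + 178.64.0.0/12 (H0) depth=12

== LOOKUPS ==
["H2","H2","H2","H1","H1","H0","H2"]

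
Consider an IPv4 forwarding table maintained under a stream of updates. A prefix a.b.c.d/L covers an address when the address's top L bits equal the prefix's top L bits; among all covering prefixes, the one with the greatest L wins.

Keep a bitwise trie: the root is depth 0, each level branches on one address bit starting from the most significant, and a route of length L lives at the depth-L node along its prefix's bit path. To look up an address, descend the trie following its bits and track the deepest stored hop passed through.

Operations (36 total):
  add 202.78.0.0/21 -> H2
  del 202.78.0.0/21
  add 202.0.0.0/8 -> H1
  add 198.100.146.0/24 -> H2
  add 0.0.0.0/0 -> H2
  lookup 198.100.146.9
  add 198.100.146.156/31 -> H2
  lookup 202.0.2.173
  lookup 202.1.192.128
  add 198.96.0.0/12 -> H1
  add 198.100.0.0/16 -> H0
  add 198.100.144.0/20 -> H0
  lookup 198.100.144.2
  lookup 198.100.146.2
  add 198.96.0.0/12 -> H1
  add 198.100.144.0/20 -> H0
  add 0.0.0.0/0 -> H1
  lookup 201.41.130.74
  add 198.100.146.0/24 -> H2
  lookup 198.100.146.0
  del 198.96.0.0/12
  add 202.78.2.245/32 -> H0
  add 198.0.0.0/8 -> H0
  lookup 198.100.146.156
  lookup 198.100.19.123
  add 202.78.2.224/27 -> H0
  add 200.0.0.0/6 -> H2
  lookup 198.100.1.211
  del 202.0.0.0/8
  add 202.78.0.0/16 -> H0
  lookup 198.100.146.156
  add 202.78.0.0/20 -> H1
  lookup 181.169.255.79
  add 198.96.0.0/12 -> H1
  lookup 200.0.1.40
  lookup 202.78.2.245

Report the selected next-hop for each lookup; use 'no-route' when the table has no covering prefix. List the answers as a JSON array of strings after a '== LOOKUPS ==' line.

Apply in order:
  + 202.78.0.0/21 (H2) depth=21
  - 202.78.0.0/21 clear@21
  + 202.0.0.0/8 (H1) depth=8
  + 198.100.146.0/24 (H2) depth=24
  + 0.0.0.0/0 (H2) depth=0
  ? 198.100.146.9  path d0:H2→d1:-→d2:-→d3:-→d4:-→d5:-→d6:-→d7:-→d8:-→d9:-→d10:-→d11:-→d12:-→d13:-→d14:-→d15:-→d16:-→d17:-→d18:-→d19:-→d20:-→d21:-→d22:-→d23:-→d24:H2  best=H2
  + 198.100.146.156/31 (H2) depth=31
  ? 202.0.2.173  path d0:H2→d1:-→d2:-→d3:-→d4:-→d5:-→d6:-→d7:-→d8:H1→d9:-  best=H1
  ? 202.1.192.128  path d0:H2→d1:-→d2:-→d3:-→d4:-→d5:-→d6:-→d7:-→d8:H1→d9:-  best=H1
  + 198.96.0.0/12 (H1) depth=12
  + 198.100.0.0/16 (H0) depth=16
  + 198.100.144.0/20 (H0) depth=20
  ? 198.100.144.2  path d0:H2→d1:-→d2:-→d3:-→d4:-→d5:-→d6:-→d7:-→d8:-→d9:-→d10:-→d11:-→d12:H1→d13:-→d14:-→d15:-→d16:H0→d17:-→d18:-→d19:-→d20:H0→d21:-→d22:-  best=H0
  ? 198.100.146.2  path d0:H2→d1:-→d2:-→d3:-→d4:-→d5:-→d6:-→d7:-→d8:-→d9:-→d10:-→d11:-→d12:H1→d13:-→d14:-→d15:-→d16:H0→d17:-→d18:-→d19:-→d20:H0→d21:-→d22:-→d23:-→d24:H2  best=H2
  + 198.96.0.0/12 (H1) depth=12
  + 198.100.144.0/20 (H0) depth=20
  + 0.0.0.0/0 (H1) depth=0
  ? 201.41.130.74  path d0:H1→d1:-→d2:-→d3:-→d4:-→d5:-→d6:-  best=H1
  + 198.100.146.0/24 (H2) depth=24
  ? 198.100.146.0  path d0:H1→d1:-→d2:-→d3:-→d4:-→d5:-→d6:-→d7:-→d8:-→d9:-→d10:-→d11:-→d12:H1→d13:-→d14:-→d15:-→d16:H0→d17:-→d18:-→d19:-→d20:H0→d21:-→d22:-→d23:-→d24:H2  best=H2
  - 198.96.0.0/12 clear@12
  + 202.78.2.245/32 (H0) depth=32
  + 198.0.0.0/8 (H0) depth=8
  ? 198.100.146.156  path d0:H1→d1:-→d2:-→d3:-→d4:-→d5:-→d6:-→d7:-→d8:H0→d9:-→d10:-→d11:-→d12:-→d13:-→d14:-→d15:-→d16:H0→d17:-→d18:-→d19:-→d20:H0→d21:-→d22:-→d23:-→d24:H2→d25:-→d26:-→d27:-→d28:-→d29:-→d30:-→d31:H2  best=H2
  ? 198.100.19.123  path d0:H1→d1:-→d2:-→d3:-→d4:-→d5:-→d6:-→d7:-→d8:H0→d9:-→d10:-→d11:-→d12:-→d13:-→d14:-→d15:-→d16:H0  best=H0
  + 202.78.2.224/27 (H0) depth=27
  + 200.0.0.0/6 (H2) depth=6
  ? 198.100.1.211  path d0:H1→d1:-→d2:-→d3:-→d4:-→d5:-→d6:-→d7:-→d8:H0→d9:-→d10:-→d11:-→d12:-→d13:-→d14:-→d15:-→d16:H0  best=H0
  - 202.0.0.0/8 clear@8
  + 202.78.0.0/16 (H0) depth=16
  ? 198.100.146.156  path d0:H1→d1:-→d2:-→d3:-→d4:-→d5:-→d6:-→d7:-→d8:H0→d9:-→d10:-→d11:-→d12:-→d13:-→d14:-→d15:-→d16:H0→d17:-→d18:-→d19:-→d20:H0→d21:-→d22:-→d23:-→d24:H2→d25:-→d26:-→d27:-→d28:-→d29:-→d30:-→d31:H2  best=H2
  + 202.78.0.0/20 (H1) depth=20
  ? 181.169.255.79  path d0:H1→d1:-  best=H1
  + 198.96.0.0/12 (H1) depth=12
  ? 200.0.1.40  path d0:H1→d1:-→d2:-→d3:-→d4:-→d5:-→d6:H2  best=H2
  ? 202.78.2.245  path d0:H1→d1:-→d2:-→d3:-→d4:-→d5:-→d6:H2→d7:-→d8:-→d9:-→d10:-→d11:-→d12:-→d13:-→d14:-→d15:-→d16:H0→d17:-→d18:-→d19:-→d20:H1→d21:-→d22:-→d23:-→d24:-→d25:-→d26:-→d27:H0→d28:-→d29:-→d30:-→d31:-→d32:H0  best=H0

== LOOKUPS ==
["H2","H1","H1","H0","H2","H1","H2","H2","H0","H0","H2","H1","H2","H0"]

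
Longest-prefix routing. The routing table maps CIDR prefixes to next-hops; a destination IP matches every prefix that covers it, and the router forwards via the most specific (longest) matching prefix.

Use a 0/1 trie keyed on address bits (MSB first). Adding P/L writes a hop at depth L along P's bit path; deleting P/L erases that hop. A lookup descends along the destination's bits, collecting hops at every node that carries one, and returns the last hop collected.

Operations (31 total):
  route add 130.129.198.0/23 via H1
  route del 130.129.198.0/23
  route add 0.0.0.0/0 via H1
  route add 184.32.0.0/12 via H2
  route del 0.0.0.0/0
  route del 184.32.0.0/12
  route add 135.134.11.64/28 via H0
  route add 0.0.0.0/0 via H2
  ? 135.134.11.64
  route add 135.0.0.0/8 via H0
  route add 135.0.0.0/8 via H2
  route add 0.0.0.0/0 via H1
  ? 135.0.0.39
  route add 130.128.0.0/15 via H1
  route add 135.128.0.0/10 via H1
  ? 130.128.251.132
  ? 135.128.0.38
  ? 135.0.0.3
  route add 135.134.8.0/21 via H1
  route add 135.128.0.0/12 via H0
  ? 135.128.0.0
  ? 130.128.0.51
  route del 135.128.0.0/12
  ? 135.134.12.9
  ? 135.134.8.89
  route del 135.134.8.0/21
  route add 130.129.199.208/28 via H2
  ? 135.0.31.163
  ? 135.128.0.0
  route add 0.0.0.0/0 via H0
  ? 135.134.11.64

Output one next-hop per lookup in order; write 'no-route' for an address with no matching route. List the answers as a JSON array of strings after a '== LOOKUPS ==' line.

Trace:
  + 130.129.198.0/23 (H1) depth=23
  del 130.129.198.0/23 (clear depth 23)
  + 0.0.0.0/0 (H1) depth=0
  + 184.32.0.0/12 (H2) depth=12
  del 0.0.0.0/0 (clear depth 0)
  del 184.32.0.0/12 (clear depth 12)
  + 135.134.11.64/28 (H0) depth=28
  + 0.0.0.0/0 (H2) depth=0
  lookup 135.134.11.64: bits 1000011110000110000010110100 walk d0:H2→d1:-→d2:-→d3:-→d4:-→d5:-→d6:-→d7:-→d8:-→d9:-→d10:-→d11:-→d12:-→d13:-→d14:-→d15:-→d16:-→d17:-→d18:-→d19:-→d20:-→d21:-→d22:-→d23:-→d24:-→d25:-→d26:-→d27:-→d28:H0 -> H0
  + 135.0.0.0/8 (H0) depth=8
  + 135.0.0.0/8 (H2) depth=8
  + 0.0.0.0/0 (H1) depth=0
  lookup 135.0.0.39: bits 10000111 walk d0:H1→d1:-→d2:-→d3:-→d4:-→d5:-→d6:-→d7:-→d8:H2 -> H2
  + 130.128.0.0/15 (H1) depth=15
  + 135.128.0.0/10 (H1) depth=10
  lookup 130.128.251.132: bits 100000101000000 walk d0:H1→d1:-→d2:-→d3:-→d4:-→d5:-→d6:-→d7:-→d8:-→d9:-→d10:-→d11:-→d12:-→d13:-→d14:-→d15:H1 -> H1
  lookup 135.128.0.38: bits 1000011110000 walk d0:H1→d1:-→d2:-→d3:-→d4:-→d5:-→d6:-→d7:-→d8:H2→d9:-→d10:H1→d11:-→d12:-→d13:- -> H1
  lookup 135.0.0.3: bits 10000111 walk d0:H1→d1:-→d2:-→d3:-→d4:-→d5:-→d6:-→d7:-→d8:H2 -> H2
  + 135.134.8.0/21 (H1) depth=21
  + 135.128.0.0/12 (H0) depth=12
  lookup 135.128.0.0: bits 1000011110000 walk d0:H1→d1:-→d2:-→d3:-→d4:-→d5:-→d6:-→d7:-→d8:H2→d9:-→d10:H1→d11:-→d12:H0→d13:- -> H0
  lookup 130.128.0.51: bits 100000101000000 walk d0:H1→d1:-→d2:-→d3:-→d4:-→d5:-→d6:-→d7:-→d8:-→d9:-→d10:-→d11:-→d12:-→d13:-→d14:-→d15:H1 -> H1
  del 135.128.0.0/12 (clear depth 12)
  lookup 135.134.12.9: bits 100001111000011000001 walk d0:H1→d1:-→d2:-→d3:-→d4:-→d5:-→d6:-→d7:-→d8:H2→d9:-→d10:H1→d11:-→d12:-→d13:-→d14:-→d15:-→d16:-→d17:-→d18:-→d19:-→d20:-→d21:H1 -> H1
  lookup 135.134.8.89: bits 1000011110000110000010 walk d0:H1→d1:-→d2:-→d3:-→d4:-→d5:-→d6:-→d7:-→d8:H2→d9:-→d10:H1→d11:-→d12:-→d13:-→d14:-→d15:-→d16:-→d17:-→d18:-→d19:-→d20:-→d21:H1→d22:- -> H1
  del 135.134.8.0/21 (clear depth 21)
  + 130.129.199.208/28 (H2) depth=28
  lookup 135.0.31.163: bits 10000111 walk d0:H1→d1:-→d2:-→d3:-→d4:-→d5:-→d6:-→d7:-→d8:H2 -> H2
  lookup 135.128.0.0: bits 1000011110000 walk d0:H1→d1:-→d2:-→d3:-→d4:-→d5:-→d6:-→d7:-→d8:H2→d9:-→d10:H1→d11:-→d12:-→d13:- -> H1
  + 0.0.0.0/0 (H0) depth=0
  lookup 135.134.11.64: bits 1000011110000110000010110100 walk d0:H0→d1:-→d2:-→d3:-→d4:-→d5:-→d6:-→d7:-→d8:H2→d9:-→d10:H1→d11:-→d12:-→d13:-→d14:-→d15:-→d16:-→d17:-→d18:-→d19:-→d20:-→d21:-→d22:-→d23:-→d24:-→d25:-→d26:-→d27:-→d28:H0 -> H0

== LOOKUPS ==
["H0","H2","H1","H1","H2","H0","H1","H1","H1","H2","H1","H0"]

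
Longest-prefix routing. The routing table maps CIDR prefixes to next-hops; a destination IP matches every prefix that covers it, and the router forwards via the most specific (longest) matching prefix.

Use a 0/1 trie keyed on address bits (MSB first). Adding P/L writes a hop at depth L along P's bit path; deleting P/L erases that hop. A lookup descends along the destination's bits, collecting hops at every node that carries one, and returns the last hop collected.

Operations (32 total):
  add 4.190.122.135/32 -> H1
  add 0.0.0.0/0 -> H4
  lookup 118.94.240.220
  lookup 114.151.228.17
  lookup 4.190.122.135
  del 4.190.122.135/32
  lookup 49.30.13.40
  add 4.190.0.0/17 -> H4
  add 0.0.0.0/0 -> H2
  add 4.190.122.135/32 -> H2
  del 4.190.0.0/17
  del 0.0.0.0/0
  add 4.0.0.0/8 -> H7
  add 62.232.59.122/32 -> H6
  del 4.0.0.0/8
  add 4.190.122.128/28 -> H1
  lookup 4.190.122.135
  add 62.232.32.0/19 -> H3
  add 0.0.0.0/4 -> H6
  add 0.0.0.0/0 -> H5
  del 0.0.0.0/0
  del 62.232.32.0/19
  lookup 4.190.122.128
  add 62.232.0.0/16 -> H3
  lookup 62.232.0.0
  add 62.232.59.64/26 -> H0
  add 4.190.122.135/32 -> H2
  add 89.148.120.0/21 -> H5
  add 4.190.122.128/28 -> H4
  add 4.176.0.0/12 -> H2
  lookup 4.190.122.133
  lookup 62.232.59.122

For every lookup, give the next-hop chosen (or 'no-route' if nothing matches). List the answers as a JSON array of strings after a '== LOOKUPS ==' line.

Trace:
  + 4.190.122.135/32 (H1) depth=32
  + 0.0.0.0/0 (H4) depth=0
  ? 118.94.240.220  path d0:H4→d1:-  best=H4
  ? 114.151.228.17  path d0:H4→d1:-  best=H4
  ? 4.190.122.135  path d0:H4→d1:-→d2:-→d3:-→d4:-→d5:-→d6:-→d7:-→d8:-→d9:-→d10:-→d11:-→d12:-→d13:-→d14:-→d15:-→d16:-→d17:-→d18:-→d19:-→d20:-→d21:-→d22:-→d23:-→d24:-→d25:-→d26:-→d27:-→d28:-→d29:-→d30:-→d31:-→d32:H1  best=H1
  - 4.190.122.135/32 clear@32
  ? 49.30.13.40  path d0:H4→d1:-→d2:-  best=H4
  + 4.190.0.0/17 (H4) depth=17
  + 0.0.0.0/0 (H2) depth=0
  + 4.190.122.135/32 (H2) depth=32
  - 4.190.0.0/17 clear@17
  - 0.0.0.0/0 clear@0
  + 4.0.0.0/8 (H7) depth=8
  + 62.232.59.122/32 (H6) depth=32
  - 4.0.0.0/8 clear@8
  + 4.190.122.128/28 (H1) depth=28
  ? 4.190.122.135  path d0:-→d1:-→d2:-→d3:-→d4:-→d5:-→d6:-→d7:-→d8:-→d9:-→d10:-→d11:-→d12:-→d13:-→d14:-→d15:-→d16:-→d17:-→d18:-→d19:-→d20:-→d21:-→d22:-→d23:-→d24:-→d25:-→d26:-→d27:-→d28:H1→d29:-→d30:-→d31:-→d32:H2  best=H2
  + 62.232.32.0/19 (H3) depth=19
  + 0.0.0.0/4 (H6) depth=4
  + 0.0.0.0/0 (H5) depth=0
  - 0.0.0.0/0 clear@0
  - 62.232.32.0/19 clear@19
  ? 4.190.122.128  path d0:-→d1:-→d2:-→d3:-→d4:H6→d5:-→d6:-→d7:-→d8:-→d9:-→d10:-→d11:-→d12:-→d13:-→d14:-→d15:-→d16:-→d17:-→d18:-→d19:-→d20:-→d21:-→d22:-→d23:-→d24:-→d25:-→d26:-→d27:-→d28:H1→d29:-  best=H1
  + 62.232.0.0/16 (H3) depth=16
  ? 62.232.0.0  path d0:-→d1:-→d2:-→d3:-→d4:-→d5:-→d6:-→d7:-→d8:-→d9:-→d10:-→d11:-→d12:-→d13:-→d14:-→d15:-→d16:H3→d17:-→d18:-  best=H3
  + 62.232.59.64/26 (H0) depth=26
  + 4.190.122.135/32 (H2) depth=32
  + 89.148.120.0/21 (H5) depth=21
  + 4.190.122.128/28 (H4) depth=28
  + 4.176.0.0/12 (H2) depth=12
  ? 4.190.122.133  path d0:-→d1:-→d2:-→d3:-→d4:H6→d5:-→d6:-→d7:-→d8:-→d9:-→d10:-→d11:-→d12:H2→d13:-→d14:-→d15:-→d16:-→d17:-→d18:-→d19:-→d20:-→d21:-→d22:-→d23:-→d24:-→d25:-→d26:-→d27:-→d28:H4→d29:-→d30:-  best=H4
  ? 62.232.59.122  path d0:-→d1:-→d2:-→d3:-→d4:-→d5:-→d6:-→d7:-→d8:-→d9:-→d10:-→d11:-→d12:-→d13:-→d14:-→d15:-→d16:H3→d17:-→d18:-→d19:-→d20:-→d21:-→d22:-→d23:-→d24:-→d25:-→d26:H0→d27:-→d28:-→d29:-→d30:-→d31:-→d32:H6  best=H6

== LOOKUPS ==
["H4","H4","H1","H4","H2","H1","H3","H4","H6"]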